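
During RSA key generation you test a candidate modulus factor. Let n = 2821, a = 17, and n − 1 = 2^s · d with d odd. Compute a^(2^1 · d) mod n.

n − 1 = 2820 = 2^2 · 705, so s = 2 and d = 705.
x_0 = 17^705 mod 2821 = 2820.
x_1 = 2820^2 mod 2821 = 1.

1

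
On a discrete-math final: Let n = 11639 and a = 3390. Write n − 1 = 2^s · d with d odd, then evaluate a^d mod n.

11300

n − 1 = 11638 = 2^1 · 5819, so s = 1 and d = 5819.
3390^5819 mod 11639 = 11300.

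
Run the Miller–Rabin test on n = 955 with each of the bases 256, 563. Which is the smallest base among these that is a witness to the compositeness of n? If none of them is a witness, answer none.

n − 1 = 954 = 2^1 · 477, so s = 1 and d = 477.
Base 256: x_0 = 256^477 mod 955 = 596. x_0 ∉ {1, 954} and s = 1, so 256 is a Miller–Rabin witness and 955 is composite.
Base 563: x_0 = 563^477 mod 955 = 473. x_0 ∉ {1, 954} and s = 1, so 563 is a Miller–Rabin witness and 955 is composite.
The smallest witness among the given bases is 256.

256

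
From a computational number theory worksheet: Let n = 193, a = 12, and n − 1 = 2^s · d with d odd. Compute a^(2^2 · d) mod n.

n − 1 = 192 = 2^6 · 3, so s = 6 and d = 3.
x_0 = 12^3 mod 193 = 184.
x_1 = 184^2 mod 193 = 81.
x_2 = 81^2 mod 193 = 192.

192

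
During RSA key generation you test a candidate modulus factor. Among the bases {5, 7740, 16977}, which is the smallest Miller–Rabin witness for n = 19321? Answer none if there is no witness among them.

5

n − 1 = 19320 = 2^3 · 2415, so s = 3 and d = 2415.
Base 5: x_0 = 5^2415 mod 19321 = 18627. x_0 is neither 1 nor 19320, so continue squaring. x_1 = 18627^2 mod 19321 = 17932. x_2 = 17932^2 mod 19321 = 16542. Reached i = s−1 = 2 without hitting −1: 5 is a Miller–Rabin witness and 19321 is composite.
Base 7740: x_0 = 7740^2415 mod 19321 = 15706. x_0 is neither 1 nor 19320, so continue squaring. x_1 = 15706^2 mod 19321 = 7229. x_2 = 7229^2 mod 19321 = 14457. Reached i = s−1 = 2 without hitting −1: 7740 is a Miller–Rabin witness and 19321 is composite.
Base 16977: x_0 = 16977^2415 mod 19321 = 4308. x_0 is neither 1 nor 19320, so continue squaring. x_1 = 4308^2 mod 19321 = 10704. x_2 = 10704^2 mod 19321 = 2086. Reached i = s−1 = 2 without hitting −1: 16977 is a Miller–Rabin witness and 19321 is composite.
The smallest witness among the given bases is 5.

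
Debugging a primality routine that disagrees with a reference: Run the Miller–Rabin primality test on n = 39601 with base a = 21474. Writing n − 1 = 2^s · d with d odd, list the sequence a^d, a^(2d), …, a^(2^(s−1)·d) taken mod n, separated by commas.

n − 1 = 39600 = 2^4 · 2475, so s = 4 and d = 2475.
x_0 = 21474^2475 mod 39601 = 1989.
x_1 = 1989^2 mod 39601 = 35622.
x_2 = 35622^2 mod 39601 = 31642.
x_3 = 31642^2 mod 39601 = 23682.

1989, 35622, 31642, 23682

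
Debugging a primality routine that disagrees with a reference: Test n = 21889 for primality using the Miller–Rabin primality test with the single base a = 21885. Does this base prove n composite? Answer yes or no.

n − 1 = 21888 = 2^7 · 171, so s = 7 and d = 171.
x_0 = 21885^171 mod 21889 = 8602.
x_0 is neither 1 nor 21888, so continue squaring.
x_1 = 8602^2 mod 21889 = 9584.
x_2 = 9584^2 mod 21889 = 6812.
x_3 = 6812^2 mod 21889 = 20553.
x_4 = 20553^2 mod 21889 = 11887.
x_5 = 11887^2 mod 21889 = 7274.
x_6 = 7274^2 mod 21889 = 5363.
Reached i = s−1 = 6 without hitting −1: 21885 is a Miller–Rabin witness and 21889 is composite.

yes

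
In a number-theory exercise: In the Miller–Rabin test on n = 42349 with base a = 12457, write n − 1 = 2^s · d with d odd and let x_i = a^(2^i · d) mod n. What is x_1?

42348

n − 1 = 42348 = 2^2 · 10587, so s = 2 and d = 10587.
x_0 = 12457^10587 mod 42349 = 30574.
x_1 = 30574^2 mod 42349 = 42348.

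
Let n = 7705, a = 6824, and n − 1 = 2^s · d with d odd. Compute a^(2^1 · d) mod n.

4846

n − 1 = 7704 = 2^3 · 963, so s = 3 and d = 963.
Repeated squaring mod 7705: 6824^1 ≡ 6824, 6824^2 ≡ 5661, 6824^4 ≡ 1826, 6824^8 ≡ 5716, 6824^16 ≡ 3456, 6824^32 ≡ 1186, 6824^64 ≡ 4286, 6824^128 ≡ 1076, 6824^256 ≡ 2026, 6824^512 ≡ 5616.
963 = 512 + 256 + 128 + 64 + 2 + 1, so 6824^963 ≡ 5616·2026·1076·4286·5661·6824 ≡ 7479 (mod 7705).
x_0 = 7479.
x_1 = 7479^2 mod 7705 = 4846.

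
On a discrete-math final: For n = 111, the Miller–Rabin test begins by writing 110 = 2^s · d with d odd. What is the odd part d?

55

Halving: 110 → 55; 55 is odd.
So 110 = 2^1 · 55.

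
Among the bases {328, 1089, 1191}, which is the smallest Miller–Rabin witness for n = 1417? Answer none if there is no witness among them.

none

n − 1 = 1416 = 2^3 · 177, so s = 3 and d = 177.
Base 328: x_0 = 328^177 mod 1417 = 1. x_0 = 1, so 328 is not a witness.
Base 1089: x_0 = 1089^177 mod 1417 = 1416. x_0 = 1416 ≡ −1, so 1089 is not a witness.
Base 1191: x_0 = 1191^177 mod 1417 = 294. x_0 is neither 1 nor 1416, so continue squaring. x_1 = 294^2 mod 1417 = 1416. x_1 ≡ −1, so 1191 is not a witness.
No listed base is a witness for 1417.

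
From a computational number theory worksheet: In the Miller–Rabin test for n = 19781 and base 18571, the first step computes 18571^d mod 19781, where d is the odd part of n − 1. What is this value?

n − 1 = 19780 = 2^2 · 4945, so s = 2 and d = 4945.
18571^4945 mod 19781 = 637.

637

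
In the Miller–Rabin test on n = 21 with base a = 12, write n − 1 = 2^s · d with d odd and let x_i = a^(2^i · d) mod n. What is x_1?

n − 1 = 20 = 2^2 · 5, so s = 2 and d = 5.
x_0 = 12^5 mod 21 = 3.
x_1 = 3^2 mod 21 = 9.

9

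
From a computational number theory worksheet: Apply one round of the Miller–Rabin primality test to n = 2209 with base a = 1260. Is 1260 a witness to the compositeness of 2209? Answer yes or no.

yes

n − 1 = 2208 = 2^5 · 69, so s = 5 and d = 69.
Repeated squaring mod 2209: 1260^1 ≡ 1260, 1260^2 ≡ 1538, 1260^4 ≡ 1814, 1260^8 ≡ 1395, 1260^16 ≡ 2105, 1260^32 ≡ 1980, 1260^64 ≡ 1634.
69 = 64 + 4 + 1, so 1260^69 ≡ 1634·1814·1260 ≡ 1550 (mod 2209).
x_0 = 1260^69 mod 2209 = 1550.
x_0 is neither 1 nor 2208, so continue squaring.
x_1 = 1550^2 mod 2209 = 1317.
x_2 = 1317^2 mod 2209 = 424.
x_3 = 424^2 mod 2209 = 847.
x_4 = 847^2 mod 2209 = 1693.
Reached i = s−1 = 4 without hitting −1: 1260 is a Miller–Rabin witness and 2209 is composite.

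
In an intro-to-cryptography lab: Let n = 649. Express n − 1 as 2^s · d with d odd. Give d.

81

Halving: 648 → 324 → 162 → 81; 81 is odd.
So 648 = 2^3 · 81.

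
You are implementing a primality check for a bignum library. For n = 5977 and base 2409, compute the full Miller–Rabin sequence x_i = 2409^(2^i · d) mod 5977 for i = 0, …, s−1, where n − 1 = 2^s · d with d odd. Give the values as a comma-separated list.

44, 1936, 517

n − 1 = 5976 = 2^3 · 747, so s = 3 and d = 747.
x_0 = 2409^747 mod 5977 = 44.
x_1 = 44^2 mod 5977 = 1936.
x_2 = 1936^2 mod 5977 = 517.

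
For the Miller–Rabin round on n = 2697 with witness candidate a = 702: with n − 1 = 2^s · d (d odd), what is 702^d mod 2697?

2529

n − 1 = 2696 = 2^3 · 337, so s = 3 and d = 337.
702^337 mod 2697 = 2529.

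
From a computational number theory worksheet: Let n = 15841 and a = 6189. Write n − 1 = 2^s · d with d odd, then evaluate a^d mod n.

218

n − 1 = 15840 = 2^5 · 495, so s = 5 and d = 495.
6189^495 mod 15841 = 218.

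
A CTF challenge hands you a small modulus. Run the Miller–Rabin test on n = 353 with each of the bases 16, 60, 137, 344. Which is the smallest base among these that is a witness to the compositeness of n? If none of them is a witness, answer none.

none

n − 1 = 352 = 2^5 · 11, so s = 5 and d = 11.
Base 16: x_0 = 16^11 mod 353 = 352. x_0 = 352 ≡ −1, so 16 is not a witness.
Base 60: x_0 = 60^11 mod 353 = 36. x_0 is neither 1 nor 352, so continue squaring. x_1 = 36^2 mod 353 = 237. x_2 = 237^2 mod 353 = 42. x_3 = 42^2 mod 353 = 352. x_3 ≡ −1, so 60 is not a witness.
Base 137: x_0 = 137^11 mod 353 = 347. x_0 is neither 1 nor 352, so continue squaring. x_1 = 347^2 mod 353 = 36. x_2 = 36^2 mod 353 = 237. x_3 = 237^2 mod 353 = 42. x_4 = 42^2 mod 353 = 352. x_4 ≡ −1, so 137 is not a witness.
Base 344: x_0 = 344^11 mod 353 = 49. x_0 is neither 1 nor 352, so continue squaring. x_1 = 49^2 mod 353 = 283. x_2 = 283^2 mod 353 = 311. x_3 = 311^2 mod 353 = 352. x_3 ≡ −1, so 344 is not a witness.
No listed base is a witness for 353.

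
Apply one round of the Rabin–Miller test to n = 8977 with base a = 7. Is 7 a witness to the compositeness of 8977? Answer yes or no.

yes

n − 1 = 8976 = 2^4 · 561, so s = 4 and d = 561.
x_0 = 7^561 mod 8977 = 6692.
x_0 is neither 1 nor 8976, so continue squaring.
x_1 = 6692^2 mod 8977 = 5588.
x_2 = 5588^2 mod 8977 = 3738.
x_3 = 3738^2 mod 8977 = 4432.
Reached i = s−1 = 3 without hitting −1: 7 is a Miller–Rabin witness and 8977 is composite.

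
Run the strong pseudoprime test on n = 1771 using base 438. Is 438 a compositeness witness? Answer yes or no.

no

n − 1 = 1770 = 2^1 · 885, so s = 1 and d = 885.
x_0 = 438^885 mod 1771 = 1.
x_0 = 1, so 438 is not a witness.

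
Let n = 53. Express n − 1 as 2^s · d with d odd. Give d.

Halving: 52 → 26 → 13; 13 is odd.
So 52 = 2^2 · 13.

13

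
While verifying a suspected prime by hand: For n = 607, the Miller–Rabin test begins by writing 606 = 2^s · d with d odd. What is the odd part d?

303

Halving: 606 → 303; 303 is odd.
So 606 = 2^1 · 303.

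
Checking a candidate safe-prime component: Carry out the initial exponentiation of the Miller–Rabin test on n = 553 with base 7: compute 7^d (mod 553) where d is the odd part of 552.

112

n − 1 = 552 = 2^3 · 69, so s = 3 and d = 69.
7^69 mod 553 = 112.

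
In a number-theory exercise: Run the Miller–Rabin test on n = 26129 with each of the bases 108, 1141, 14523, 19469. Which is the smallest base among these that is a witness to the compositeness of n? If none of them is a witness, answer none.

108

n − 1 = 26128 = 2^4 · 1633, so s = 4 and d = 1633.
Base 108: x_0 = 108^1633 mod 26129 = 1638. x_0 is neither 1 nor 26128, so continue squaring. x_1 = 1638^2 mod 26129 = 17886. x_2 = 17886^2 mod 26129 = 11649. x_3 = 11649^2 mod 26129 = 11304. Reached i = s−1 = 3 without hitting −1: 108 is a Miller–Rabin witness and 26129 is composite.
Base 1141: x_0 = 1141^1633 mod 26129 = 9182. x_0 is neither 1 nor 26128, so continue squaring. x_1 = 9182^2 mod 26129 = 16970. x_2 = 16970^2 mod 26129 = 13191. x_3 = 13191^2 mod 26129 = 9470. Reached i = s−1 = 3 without hitting −1: 1141 is a Miller–Rabin witness and 26129 is composite.
Base 14523: x_0 = 14523^1633 mod 26129 = 7315. x_0 is neither 1 nor 26128, so continue squaring. x_1 = 7315^2 mod 26129 = 23162. x_2 = 23162^2 mod 26129 = 23745. x_3 = 23745^2 mod 26129 = 13463. Reached i = s−1 = 3 without hitting −1: 14523 is a Miller–Rabin witness and 26129 is composite.
Base 19469: x_0 = 19469^1633 mod 26129 = 16664. x_0 is neither 1 nor 26128, so continue squaring. x_1 = 16664^2 mod 26129 = 16013. x_2 = 16013^2 mod 26129 = 12292. x_3 = 12292^2 mod 26129 = 15386. Reached i = s−1 = 3 without hitting −1: 19469 is a Miller–Rabin witness and 26129 is composite.
The smallest witness among the given bases is 108.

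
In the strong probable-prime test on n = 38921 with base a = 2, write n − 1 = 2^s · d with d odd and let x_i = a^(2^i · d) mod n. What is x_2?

n − 1 = 38920 = 2^3 · 4865, so s = 3 and d = 4865.
By repeated squaring, 2^4865 ≡ 279 (mod 38921).
x_0 = 279.
x_1 = 279^2 mod 38921 = 38920.
x_2 = 38920^2 mod 38921 = 1.

1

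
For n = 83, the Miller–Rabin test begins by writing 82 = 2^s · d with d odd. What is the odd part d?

Halving: 82 → 41; 41 is odd.
So 82 = 2^1 · 41.

41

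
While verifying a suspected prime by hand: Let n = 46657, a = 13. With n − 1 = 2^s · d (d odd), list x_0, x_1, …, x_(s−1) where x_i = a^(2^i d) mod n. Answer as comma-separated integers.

35230, 30043, 2184, 10842, 19981, 43069

n − 1 = 46656 = 2^6 · 729, so s = 6 and d = 729.
x_0 = 13^729 mod 46657 = 35230.
x_1 = 35230^2 mod 46657 = 30043.
x_2 = 30043^2 mod 46657 = 2184.
x_3 = 2184^2 mod 46657 = 10842.
x_4 = 10842^2 mod 46657 = 19981.
x_5 = 19981^2 mod 46657 = 43069.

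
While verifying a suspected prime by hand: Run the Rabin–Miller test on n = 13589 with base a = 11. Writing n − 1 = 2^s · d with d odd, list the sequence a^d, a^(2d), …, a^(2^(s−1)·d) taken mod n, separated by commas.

2049, 12989

n − 1 = 13588 = 2^2 · 3397, so s = 2 and d = 3397.
x_0 = 11^3397 mod 13589 = 2049.
x_1 = 2049^2 mod 13589 = 12989.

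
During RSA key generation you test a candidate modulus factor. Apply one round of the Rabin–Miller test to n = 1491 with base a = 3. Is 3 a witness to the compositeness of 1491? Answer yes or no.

n − 1 = 1490 = 2^1 · 745, so s = 1 and d = 745.
x_0 = 3^745 mod 1491 = 1326.
x_0 ∉ {1, 1490} and s = 1, so 3 is a Miller–Rabin witness and 1491 is composite.

yes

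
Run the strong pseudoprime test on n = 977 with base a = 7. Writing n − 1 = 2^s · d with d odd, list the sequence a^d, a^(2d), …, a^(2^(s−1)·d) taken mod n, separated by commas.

750, 725, 976, 1

n − 1 = 976 = 2^4 · 61, so s = 4 and d = 61.
x_0 = 7^61 mod 977 = 750.
x_1 = 750^2 mod 977 = 725.
x_2 = 725^2 mod 977 = 976.
x_3 = 976^2 mod 977 = 1.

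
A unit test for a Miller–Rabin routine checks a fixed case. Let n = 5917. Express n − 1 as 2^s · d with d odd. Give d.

Halving: 5916 → 2958 → 1479; 1479 is odd.
So 5916 = 2^2 · 1479.

1479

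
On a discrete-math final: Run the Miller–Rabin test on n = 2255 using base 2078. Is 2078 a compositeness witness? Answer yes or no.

n − 1 = 2254 = 2^1 · 1127, so s = 1 and d = 1127.
Repeated squaring mod 2255: 2078^1 ≡ 2078, 2078^2 ≡ 2014, 2078^4 ≡ 1706, 2078^8 ≡ 1486, 2078^16 ≡ 551, 2078^32 ≡ 1431, 2078^64 ≡ 221, 2078^128 ≡ 1486, 2078^256 ≡ 551, 2078^512 ≡ 1431, 2078^1024 ≡ 221.
1127 = 1024 + 64 + 32 + 4 + 2 + 1, so 2078^1127 ≡ 221·221·1431·1706·2014·2078 ≡ 1737 (mod 2255).
x_0 = 2078^1127 mod 2255 = 1737.
x_0 ∉ {1, 2254} and s = 1, so 2078 is a Miller–Rabin witness and 2255 is composite.

yes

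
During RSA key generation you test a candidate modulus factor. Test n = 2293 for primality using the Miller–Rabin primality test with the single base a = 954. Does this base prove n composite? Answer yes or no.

no

n − 1 = 2292 = 2^2 · 573, so s = 2 and d = 573.
Repeated squaring mod 2293: 954^1 ≡ 954, 954^2 ≡ 2088, 954^4 ≡ 751, 954^8 ≡ 2216, 954^16 ≡ 1343, 954^32 ≡ 1351, 954^64 ≡ 2266, 954^128 ≡ 729, 954^256 ≡ 1758, 954^512 ≡ 1893.
573 = 512 + 32 + 16 + 8 + 4 + 1, so 954^573 ≡ 1893·1351·1343·2216·751·954 ≡ 1 (mod 2293).
x_0 = 954^573 mod 2293 = 1.
x_0 = 1, so 954 is not a witness.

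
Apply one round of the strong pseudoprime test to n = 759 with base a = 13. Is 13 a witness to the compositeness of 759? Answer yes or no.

n − 1 = 758 = 2^1 · 379, so s = 1 and d = 379.
x_0 = 13^379 mod 759 = 556.
x_0 ∉ {1, 758} and s = 1, so 13 is a Miller–Rabin witness and 759 is composite.

yes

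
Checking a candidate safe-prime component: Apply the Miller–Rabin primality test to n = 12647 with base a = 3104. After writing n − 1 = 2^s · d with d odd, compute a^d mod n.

12646

n − 1 = 12646 = 2^1 · 6323, so s = 1 and d = 6323.
3104^6323 mod 12647 = 12646.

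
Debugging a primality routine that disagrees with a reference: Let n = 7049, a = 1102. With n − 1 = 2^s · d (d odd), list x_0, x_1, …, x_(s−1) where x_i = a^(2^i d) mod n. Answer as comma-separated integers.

6669, 3420, 2109

n − 1 = 7048 = 2^3 · 881, so s = 3 and d = 881.
x_0 = 1102^881 mod 7049 = 6669.
x_1 = 6669^2 mod 7049 = 3420.
x_2 = 3420^2 mod 7049 = 2109.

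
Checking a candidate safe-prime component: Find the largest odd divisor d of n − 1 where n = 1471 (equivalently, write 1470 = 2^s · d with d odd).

Halving: 1470 → 735; 735 is odd.
So 1470 = 2^1 · 735.

735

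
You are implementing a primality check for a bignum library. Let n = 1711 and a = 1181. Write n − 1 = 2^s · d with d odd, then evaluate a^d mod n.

414

n − 1 = 1710 = 2^1 · 855, so s = 1 and d = 855.
Repeated squaring mod 1711: 1181^1 ≡ 1181, 1181^2 ≡ 296, 1181^4 ≡ 355, 1181^8 ≡ 1122, 1181^16 ≡ 1299, 1181^32 ≡ 355, 1181^64 ≡ 1122, 1181^128 ≡ 1299, 1181^256 ≡ 355, 1181^512 ≡ 1122.
855 = 512 + 256 + 64 + 16 + 4 + 2 + 1, so 1181^855 ≡ 1122·355·1122·1299·355·296·1181 ≡ 414 (mod 1711).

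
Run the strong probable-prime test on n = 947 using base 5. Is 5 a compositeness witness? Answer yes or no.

n − 1 = 946 = 2^1 · 473, so s = 1 and d = 473.
x_0 = 5^473 mod 947 = 946.
x_0 = 946 ≡ −1, so 5 is not a witness.

no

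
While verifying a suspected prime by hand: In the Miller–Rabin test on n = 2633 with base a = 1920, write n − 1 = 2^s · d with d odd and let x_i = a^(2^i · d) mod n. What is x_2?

n − 1 = 2632 = 2^3 · 329, so s = 3 and d = 329.
x_0 = 1920^329 mod 2633 = 1224.
x_1 = 1224^2 mod 2633 = 2632.
x_2 = 2632^2 mod 2633 = 1.

1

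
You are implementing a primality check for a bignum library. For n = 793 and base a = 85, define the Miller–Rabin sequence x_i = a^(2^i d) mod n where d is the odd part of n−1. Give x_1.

n − 1 = 792 = 2^3 · 99, so s = 3 and d = 99.
x_0 = 85^99 mod 793 = 577.
x_1 = 577^2 mod 793 = 662.

662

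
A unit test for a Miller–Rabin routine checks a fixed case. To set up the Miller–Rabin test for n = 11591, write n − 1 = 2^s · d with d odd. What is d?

Halving: 11590 → 5795; 5795 is odd.
So 11590 = 2^1 · 5795.

5795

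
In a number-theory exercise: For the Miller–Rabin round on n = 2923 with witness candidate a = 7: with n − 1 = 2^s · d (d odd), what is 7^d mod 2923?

1120

n − 1 = 2922 = 2^1 · 1461, so s = 1 and d = 1461.
7^1461 mod 2923 = 1120.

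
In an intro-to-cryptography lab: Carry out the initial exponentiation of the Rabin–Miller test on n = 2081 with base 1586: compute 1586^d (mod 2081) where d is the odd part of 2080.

n − 1 = 2080 = 2^5 · 65, so s = 5 and d = 65.
1586^65 mod 2081 = 771.

771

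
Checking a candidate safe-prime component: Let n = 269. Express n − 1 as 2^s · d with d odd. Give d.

67

Halving: 268 → 134 → 67; 67 is odd.
So 268 = 2^2 · 67.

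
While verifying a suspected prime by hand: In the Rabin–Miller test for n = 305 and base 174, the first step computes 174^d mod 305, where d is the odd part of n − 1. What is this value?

149

n − 1 = 304 = 2^4 · 19, so s = 4 and d = 19.
Repeated squaring mod 305: 174^1 ≡ 174, 174^2 ≡ 81, 174^4 ≡ 156, 174^8 ≡ 241, 174^16 ≡ 131.
19 = 16 + 2 + 1, so 174^19 ≡ 131·81·174 ≡ 149 (mod 305).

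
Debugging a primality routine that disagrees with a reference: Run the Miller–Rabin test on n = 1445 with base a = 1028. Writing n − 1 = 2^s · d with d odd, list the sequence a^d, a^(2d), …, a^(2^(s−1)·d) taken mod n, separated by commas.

603, 914

n − 1 = 1444 = 2^2 · 361, so s = 2 and d = 361.
x_0 = 1028^361 mod 1445 = 603.
x_1 = 603^2 mod 1445 = 914.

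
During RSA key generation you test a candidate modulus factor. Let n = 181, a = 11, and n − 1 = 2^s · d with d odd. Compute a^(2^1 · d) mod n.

n − 1 = 180 = 2^2 · 45, so s = 2 and d = 45.
x_0 = 11^45 mod 181 = 180.
x_1 = 180^2 mod 181 = 1.

1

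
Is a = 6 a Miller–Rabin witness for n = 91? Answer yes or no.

n − 1 = 90 = 2^1 · 45, so s = 1 and d = 45.
x_0 = 6^45 mod 91 = 83.
x_0 ∉ {1, 90} and s = 1, so 6 is a Miller–Rabin witness and 91 is composite.

yes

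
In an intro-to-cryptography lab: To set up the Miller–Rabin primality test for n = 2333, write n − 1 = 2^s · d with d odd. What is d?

583

Halving: 2332 → 1166 → 583; 583 is odd.
So 2332 = 2^2 · 583.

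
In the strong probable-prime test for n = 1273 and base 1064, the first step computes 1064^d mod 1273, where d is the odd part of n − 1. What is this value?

665

n − 1 = 1272 = 2^3 · 159, so s = 3 and d = 159.
By repeated squaring, 1064^159 ≡ 665 (mod 1273).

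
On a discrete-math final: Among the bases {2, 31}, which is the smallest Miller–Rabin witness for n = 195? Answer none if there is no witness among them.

2

n − 1 = 194 = 2^1 · 97, so s = 1 and d = 97.
Base 2: x_0 = 2^97 mod 195 = 2. x_0 ∉ {1, 194} and s = 1, so 2 is a Miller–Rabin witness and 195 is composite.
Base 31: x_0 = 31^97 mod 195 = 31. x_0 ∉ {1, 194} and s = 1, so 31 is a Miller–Rabin witness and 195 is composite.
The smallest witness among the given bases is 2.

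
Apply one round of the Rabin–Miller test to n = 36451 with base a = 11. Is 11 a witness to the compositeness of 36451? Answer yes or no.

n − 1 = 36450 = 2^1 · 18225, so s = 1 and d = 18225.
x_0 = 11^18225 mod 36451 = 1.
x_0 = 1, so 11 is not a witness.

no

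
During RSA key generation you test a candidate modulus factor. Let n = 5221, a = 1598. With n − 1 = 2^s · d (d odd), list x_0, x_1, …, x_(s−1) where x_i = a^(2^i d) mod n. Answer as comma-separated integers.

n − 1 = 5220 = 2^2 · 1305, so s = 2 and d = 1305.
x_0 = 1598^1305 mod 5221 = 4400.
x_1 = 4400^2 mod 5221 = 532.

4400, 532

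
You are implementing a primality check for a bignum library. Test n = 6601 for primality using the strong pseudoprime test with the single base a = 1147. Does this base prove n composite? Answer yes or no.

no

n − 1 = 6600 = 2^3 · 825, so s = 3 and d = 825.
Repeated squaring mod 6601: 1147^1 ≡ 1147, 1147^2 ≡ 2010, 1147^4 ≡ 288, 1147^8 ≡ 3732, 1147^16 ≡ 6315, 1147^32 ≡ 2584, 1147^64 ≡ 3445, 1147^128 ≡ 6028, 1147^256 ≡ 4880, 1147^512 ≡ 4593.
825 = 512 + 256 + 32 + 16 + 8 + 1, so 1147^825 ≡ 4593·4880·2584·6315·3732·1147 ≡ 6600 (mod 6601).
x_0 = 1147^825 mod 6601 = 6600.
x_0 = 6600 ≡ −1, so 1147 is not a witness.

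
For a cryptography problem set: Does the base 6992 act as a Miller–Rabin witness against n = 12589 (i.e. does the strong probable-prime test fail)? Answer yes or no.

no

n − 1 = 12588 = 2^2 · 3147, so s = 2 and d = 3147.
x_0 = 6992^3147 mod 12589 = 1.
x_0 = 1, so 6992 is not a witness.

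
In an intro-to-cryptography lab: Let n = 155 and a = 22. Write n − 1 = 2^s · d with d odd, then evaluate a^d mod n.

n − 1 = 154 = 2^1 · 77, so s = 1 and d = 77.
Repeated squaring mod 155: 22^1 ≡ 22, 22^2 ≡ 19, 22^4 ≡ 51, 22^8 ≡ 121, 22^16 ≡ 71, 22^32 ≡ 81, 22^64 ≡ 51.
77 = 64 + 8 + 4 + 1, so 22^77 ≡ 51·121·51·22 ≡ 12 (mod 155).

12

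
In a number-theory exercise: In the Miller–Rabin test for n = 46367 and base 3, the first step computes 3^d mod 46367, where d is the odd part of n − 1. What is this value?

n − 1 = 46366 = 2^1 · 23183, so s = 1 and d = 23183.
3^23183 mod 46367 = 32545.

32545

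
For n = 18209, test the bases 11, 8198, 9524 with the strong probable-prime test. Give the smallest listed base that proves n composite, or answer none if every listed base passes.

11

n − 1 = 18208 = 2^5 · 569, so s = 5 and d = 569.
Base 11: x_0 = 11^569 mod 18209 = 4594. x_0 is neither 1 nor 18208, so continue squaring. x_1 = 4594^2 mod 18209 = 605. x_2 = 605^2 mod 18209 = 1845. x_3 = 1845^2 mod 18209 = 17151. x_4 = 17151^2 mod 18209 = 8615. Reached i = s−1 = 4 without hitting −1: 11 is a Miller–Rabin witness and 18209 is composite.
Base 8198: x_0 = 8198^569 mod 18209 = 10436. x_0 is neither 1 nor 18208, so continue squaring. x_1 = 10436^2 mod 18209 = 2067. x_2 = 2067^2 mod 18209 = 11583. x_3 = 11583^2 mod 18209 = 1977. x_4 = 1977^2 mod 18209 = 11803. Reached i = s−1 = 4 without hitting −1: 8198 is a Miller–Rabin witness and 18209 is composite.
Base 9524: x_0 = 9524^569 mod 18209 = 3084. x_0 is neither 1 nor 18208, so continue squaring. x_1 = 3084^2 mod 18209 = 5958. x_2 = 5958^2 mod 18209 = 8423. x_3 = 8423^2 mod 18209 = 4665. x_4 = 4665^2 mod 18209 = 2470. Reached i = s−1 = 4 without hitting −1: 9524 is a Miller–Rabin witness and 18209 is composite.
The smallest witness among the given bases is 11.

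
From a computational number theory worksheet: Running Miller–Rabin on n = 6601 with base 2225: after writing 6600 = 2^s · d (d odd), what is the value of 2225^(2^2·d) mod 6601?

4509

n − 1 = 6600 = 2^3 · 825, so s = 3 and d = 825.
x_0 = 2225^825 mod 6601 = 4507.
x_1 = 4507^2 mod 6601 = 1772.
x_2 = 1772^2 mod 6601 = 4509.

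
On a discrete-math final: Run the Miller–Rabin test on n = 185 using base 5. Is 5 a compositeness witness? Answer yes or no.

n − 1 = 184 = 2^3 · 23, so s = 3 and d = 23.
x_0 = 5^23 mod 185 = 20.
x_0 is neither 1 nor 184, so continue squaring.
x_1 = 20^2 mod 185 = 30.
x_2 = 30^2 mod 185 = 160.
Reached i = s−1 = 2 without hitting −1: 5 is a Miller–Rabin witness and 185 is composite.

yes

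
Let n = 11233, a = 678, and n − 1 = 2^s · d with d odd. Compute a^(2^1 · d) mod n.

5112

n − 1 = 11232 = 2^5 · 351, so s = 5 and d = 351.
x_0 = 678^351 mod 11233 = 8501.
x_1 = 8501^2 mod 11233 = 5112.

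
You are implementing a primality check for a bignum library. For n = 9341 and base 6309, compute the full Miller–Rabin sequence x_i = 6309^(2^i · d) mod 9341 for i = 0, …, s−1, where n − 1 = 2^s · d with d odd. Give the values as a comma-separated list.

6703, 9340

n − 1 = 9340 = 2^2 · 2335, so s = 2 and d = 2335.
x_0 = 6309^2335 mod 9341 = 6703.
x_1 = 6703^2 mod 9341 = 9340.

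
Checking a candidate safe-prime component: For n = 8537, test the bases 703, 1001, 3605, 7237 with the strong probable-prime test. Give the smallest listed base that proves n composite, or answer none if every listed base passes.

none

n − 1 = 8536 = 2^3 · 1067, so s = 3 and d = 1067.
Base 703: x_0 = 703^1067 mod 8537 = 6942. x_0 is neither 1 nor 8536, so continue squaring. x_1 = 6942^2 mod 8537 = 8536. x_1 ≡ −1, so 703 is not a witness.
Base 1001: x_0 = 1001^1067 mod 8537 = 1. x_0 = 1, so 1001 is not a witness.
Base 3605: x_0 = 3605^1067 mod 8537 = 3053. x_0 is neither 1 nor 8536, so continue squaring. x_1 = 3053^2 mod 8537 = 6942. x_2 = 6942^2 mod 8537 = 8536. x_2 ≡ −1, so 3605 is not a witness.
Base 7237: x_0 = 7237^1067 mod 8537 = 8536. x_0 = 8536 ≡ −1, so 7237 is not a witness.
No listed base is a witness for 8537.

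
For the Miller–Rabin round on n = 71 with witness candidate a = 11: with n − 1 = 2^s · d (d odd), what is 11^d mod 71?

70

n − 1 = 70 = 2^1 · 35, so s = 1 and d = 35.
By repeated squaring, 11^35 ≡ 70 (mod 71).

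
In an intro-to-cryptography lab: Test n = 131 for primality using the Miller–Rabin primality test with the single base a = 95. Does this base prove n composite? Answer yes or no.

no

n − 1 = 130 = 2^1 · 65, so s = 1 and d = 65.
x_0 = 95^65 mod 131 = 130.
x_0 = 130 ≡ −1, so 95 is not a witness.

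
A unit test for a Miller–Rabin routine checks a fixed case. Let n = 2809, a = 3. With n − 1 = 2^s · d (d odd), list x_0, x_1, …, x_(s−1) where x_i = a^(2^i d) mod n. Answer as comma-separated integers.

2249, 1801, 2015

n − 1 = 2808 = 2^3 · 351, so s = 3 and d = 351.
x_0 = 3^351 mod 2809 = 2249.
x_1 = 2249^2 mod 2809 = 1801.
x_2 = 1801^2 mod 2809 = 2015.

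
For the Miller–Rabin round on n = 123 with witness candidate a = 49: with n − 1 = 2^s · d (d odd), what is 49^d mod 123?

n − 1 = 122 = 2^1 · 61, so s = 1 and d = 61.
49^61 mod 123 = 49.

49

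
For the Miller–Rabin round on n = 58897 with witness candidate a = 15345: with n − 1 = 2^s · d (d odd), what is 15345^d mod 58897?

n − 1 = 58896 = 2^4 · 3681, so s = 4 and d = 3681.
15345^3681 mod 58897 = 14308.

14308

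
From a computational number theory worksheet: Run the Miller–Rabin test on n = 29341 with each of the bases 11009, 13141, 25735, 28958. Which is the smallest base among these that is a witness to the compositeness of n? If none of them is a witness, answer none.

none

n − 1 = 29340 = 2^2 · 7335, so s = 2 and d = 7335.
Base 11009: x_0 = 11009^7335 mod 29341 = 10847. x_0 is neither 1 nor 29340, so continue squaring. x_1 = 10847^2 mod 29341 = 29340. x_1 ≡ −1, so 11009 is not a witness.
Base 13141: x_0 = 13141^7335 mod 29341 = 13980. x_0 is neither 1 nor 29340, so continue squaring. x_1 = 13980^2 mod 29341 = 29340. x_1 ≡ −1, so 13141 is not a witness.
Base 25735: x_0 = 25735^7335 mod 29341 = 10847. x_0 is neither 1 nor 29340, so continue squaring. x_1 = 10847^2 mod 29341 = 29340. x_1 ≡ −1, so 25735 is not a witness.
Base 28958: x_0 = 28958^7335 mod 29341 = 21910. x_0 is neither 1 nor 29340, so continue squaring. x_1 = 21910^2 mod 29341 = 29340. x_1 ≡ −1, so 28958 is not a witness.
No listed base is a witness for 29341.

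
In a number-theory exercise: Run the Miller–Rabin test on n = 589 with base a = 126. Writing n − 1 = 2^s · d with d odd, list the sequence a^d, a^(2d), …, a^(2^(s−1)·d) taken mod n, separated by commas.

n − 1 = 588 = 2^2 · 147, so s = 2 and d = 147.
x_0 = 126^147 mod 589 = 531.
x_1 = 531^2 mod 589 = 419.

531, 419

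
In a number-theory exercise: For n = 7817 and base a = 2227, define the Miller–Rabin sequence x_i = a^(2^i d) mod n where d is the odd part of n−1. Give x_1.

n − 1 = 7816 = 2^3 · 977, so s = 3 and d = 977.
x_0 = 2227^977 mod 7817 = 5253.
x_1 = 5253^2 mod 7817 = 7816.

7816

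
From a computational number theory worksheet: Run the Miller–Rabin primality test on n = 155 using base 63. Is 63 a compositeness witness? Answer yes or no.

n − 1 = 154 = 2^1 · 77, so s = 1 and d = 77.
x_0 = 63^77 mod 155 = 63.
x_0 ∉ {1, 154} and s = 1, so 63 is a Miller–Rabin witness and 155 is composite.

yes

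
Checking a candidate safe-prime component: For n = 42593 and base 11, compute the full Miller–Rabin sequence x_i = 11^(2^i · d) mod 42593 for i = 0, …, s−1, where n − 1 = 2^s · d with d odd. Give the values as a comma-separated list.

n − 1 = 42592 = 2^5 · 1331, so s = 5 and d = 1331.
x_0 = 11^1331 mod 42593 = 37829.
x_1 = 37829^2 mod 42593 = 36220.
x_2 = 36220^2 mod 42593 = 24000.
x_3 = 24000^2 mod 42593 = 14861.
x_4 = 14861^2 mod 42593 = 4616.

37829, 36220, 24000, 14861, 4616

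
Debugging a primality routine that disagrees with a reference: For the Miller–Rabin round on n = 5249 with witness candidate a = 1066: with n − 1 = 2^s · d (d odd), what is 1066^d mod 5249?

3484

n − 1 = 5248 = 2^7 · 41, so s = 7 and d = 41.
1066^41 mod 5249 = 3484.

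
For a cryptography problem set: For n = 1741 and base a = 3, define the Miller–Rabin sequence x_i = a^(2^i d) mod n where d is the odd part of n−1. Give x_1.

n − 1 = 1740 = 2^2 · 435, so s = 2 and d = 435.
Repeated squaring mod 1741: 3^1 ≡ 3, 3^2 ≡ 9, 3^4 ≡ 81, 3^8 ≡ 1338, 3^16 ≡ 496, 3^32 ≡ 535, 3^64 ≡ 701, 3^128 ≡ 439, 3^256 ≡ 1211.
435 = 256 + 128 + 32 + 16 + 2 + 1, so 3^435 ≡ 1211·439·535·496·9·3 ≡ 1740 (mod 1741).
x_0 = 1740.
x_1 = 1740^2 mod 1741 = 1.

1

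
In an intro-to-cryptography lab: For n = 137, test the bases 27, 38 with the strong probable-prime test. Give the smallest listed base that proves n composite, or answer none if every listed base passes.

none

n − 1 = 136 = 2^3 · 17, so s = 3 and d = 17.
Base 27: x_0 = 27^17 mod 137 = 96. x_0 is neither 1 nor 136, so continue squaring. x_1 = 96^2 mod 137 = 37. x_2 = 37^2 mod 137 = 136. x_2 ≡ −1, so 27 is not a witness.
Base 38: x_0 = 38^17 mod 137 = 1. x_0 = 1, so 38 is not a witness.
No listed base is a witness for 137.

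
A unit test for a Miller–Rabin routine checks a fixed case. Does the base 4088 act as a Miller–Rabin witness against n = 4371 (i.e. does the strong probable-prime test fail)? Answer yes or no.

n − 1 = 4370 = 2^1 · 2185, so s = 1 and d = 2185.
x_0 = 4088^2185 mod 4371 = 4370.
x_0 = 4370 ≡ −1, so 4088 is not a witness.

no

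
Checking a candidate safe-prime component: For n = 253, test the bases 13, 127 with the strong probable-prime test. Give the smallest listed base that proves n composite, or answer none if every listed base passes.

13

n − 1 = 252 = 2^2 · 63, so s = 2 and d = 63.
Base 13: x_0 = 13^63 mod 253 = 140. x_0 is neither 1 nor 252, so continue squaring. x_1 = 140^2 mod 253 = 119. Reached i = s−1 = 1 without hitting −1: 13 is a Miller–Rabin witness and 253 is composite.
Base 127: x_0 = 127^63 mod 253 = 238. x_0 is neither 1 nor 252, so continue squaring. x_1 = 238^2 mod 253 = 225. Reached i = s−1 = 1 without hitting −1: 127 is a Miller–Rabin witness and 253 is composite.
The smallest witness among the given bases is 13.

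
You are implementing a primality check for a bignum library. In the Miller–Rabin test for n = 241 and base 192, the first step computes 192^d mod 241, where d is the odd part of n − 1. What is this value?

n − 1 = 240 = 2^4 · 15, so s = 4 and d = 15.
Repeated squaring mod 241: 192^1 ≡ 192, 192^2 ≡ 232, 192^4 ≡ 81, 192^8 ≡ 54.
15 = 8 + 4 + 2 + 1, so 192^15 ≡ 54·81·232·192 ≡ 211 (mod 241).

211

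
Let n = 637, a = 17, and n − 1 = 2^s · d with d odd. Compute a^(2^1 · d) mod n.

n − 1 = 636 = 2^2 · 159, so s = 2 and d = 159.
x_0 = 17^159 mod 637 = 545.
x_1 = 545^2 mod 637 = 183.

183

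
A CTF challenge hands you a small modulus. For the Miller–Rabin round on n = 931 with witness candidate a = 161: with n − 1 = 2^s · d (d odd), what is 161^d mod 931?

49

n − 1 = 930 = 2^1 · 465, so s = 1 and d = 465.
161^465 mod 931 = 49.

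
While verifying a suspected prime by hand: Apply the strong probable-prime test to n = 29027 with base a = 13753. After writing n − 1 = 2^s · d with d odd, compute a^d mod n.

n − 1 = 29026 = 2^1 · 14513, so s = 1 and d = 14513.
Repeated squaring mod 29027: 13753^1 ≡ 13753, 13753^2 ≡ 5077, 13753^4 ≡ 28980, 13753^8 ≡ 2209, 13753^16 ≡ 3145, 13753^32 ≡ 21845, 13753^64 ≡ 145, 13753^128 ≡ 21025, 13753^256 ≡ 27469, 13753^512 ≡ 18123, 13753^1024 ≡ 2624, 13753^2048 ≡ 5977, 13753^4096 ≡ 21319, 13753^8192 ≡ 24022.
14513 = 8192 + 4096 + 2048 + 128 + 32 + 16 + 1, so 13753^14513 ≡ 24022·21319·5977·21025·21845·3145·13753 ≡ 1 (mod 29027).

1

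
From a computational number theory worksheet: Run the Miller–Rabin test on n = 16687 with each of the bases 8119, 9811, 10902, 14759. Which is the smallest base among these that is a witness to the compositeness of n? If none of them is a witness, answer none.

9811

n − 1 = 16686 = 2^1 · 8343, so s = 1 and d = 8343.
Base 8119: x_0 = 8119^8343 mod 16687 = 1. x_0 = 1, so 8119 is not a witness.
Base 9811: x_0 = 9811^8343 mod 16687 = 9096. x_0 ∉ {1, 16686} and s = 1, so 9811 is a Miller–Rabin witness and 16687 is composite.
Base 10902: x_0 = 10902^8343 mod 16687 = 5963. x_0 ∉ {1, 16686} and s = 1, so 10902 is a Miller–Rabin witness and 16687 is composite.
Base 14759: x_0 = 14759^8343 mod 16687 = 3812. x_0 ∉ {1, 16686} and s = 1, so 14759 is a Miller–Rabin witness and 16687 is composite.
The smallest witness among the given bases is 9811.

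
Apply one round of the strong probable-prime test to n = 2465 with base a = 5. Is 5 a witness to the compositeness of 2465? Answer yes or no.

n − 1 = 2464 = 2^5 · 77, so s = 5 and d = 77.
x_0 = 5^77 mod 2465 = 2145.
x_0 is neither 1 nor 2464, so continue squaring.
x_1 = 2145^2 mod 2465 = 1335.
x_2 = 1335^2 mod 2465 = 30.
x_3 = 30^2 mod 2465 = 900.
x_4 = 900^2 mod 2465 = 1480.
Reached i = s−1 = 4 without hitting −1: 5 is a Miller–Rabin witness and 2465 is composite.

yes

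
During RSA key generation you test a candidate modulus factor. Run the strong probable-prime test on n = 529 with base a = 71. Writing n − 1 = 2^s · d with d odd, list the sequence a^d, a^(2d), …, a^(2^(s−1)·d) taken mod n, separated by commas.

139, 277, 24, 47

n − 1 = 528 = 2^4 · 33, so s = 4 and d = 33.
x_0 = 71^33 mod 529 = 139.
x_1 = 139^2 mod 529 = 277.
x_2 = 277^2 mod 529 = 24.
x_3 = 24^2 mod 529 = 47.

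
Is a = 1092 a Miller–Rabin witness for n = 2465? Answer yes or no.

no

n − 1 = 2464 = 2^5 · 77, so s = 5 and d = 77.
x_0 = 1092^77 mod 2465 = 1177.
x_0 is neither 1 nor 2464, so continue squaring.
x_1 = 1177^2 mod 2465 = 2464.
x_1 ≡ −1, so 1092 is not a witness.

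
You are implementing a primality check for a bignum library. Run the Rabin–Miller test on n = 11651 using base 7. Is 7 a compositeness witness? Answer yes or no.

yes

n − 1 = 11650 = 2^1 · 5825, so s = 1 and d = 5825.
x_0 = 7^5825 mod 11651 = 5156.
x_0 ∉ {1, 11650} and s = 1, so 7 is a Miller–Rabin witness and 11651 is composite.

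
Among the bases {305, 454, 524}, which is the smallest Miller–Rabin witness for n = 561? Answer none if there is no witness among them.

n − 1 = 560 = 2^4 · 35, so s = 4 and d = 35.
Base 305: x_0 = 305^35 mod 561 = 560. x_0 = 560 ≡ −1, so 305 is not a witness.
Base 454: x_0 = 454^35 mod 561 = 232. x_0 is neither 1 nor 560, so continue squaring. x_1 = 232^2 mod 561 = 529. x_2 = 529^2 mod 561 = 463. x_3 = 463^2 mod 561 = 67. Reached i = s−1 = 3 without hitting −1: 454 is a Miller–Rabin witness and 561 is composite.
Base 524: x_0 = 524^35 mod 561 = 296. x_0 is neither 1 nor 560, so continue squaring. x_1 = 296^2 mod 561 = 100. x_2 = 100^2 mod 561 = 463. x_3 = 463^2 mod 561 = 67. Reached i = s−1 = 3 without hitting −1: 524 is a Miller–Rabin witness and 561 is composite.
The smallest witness among the given bases is 454.

454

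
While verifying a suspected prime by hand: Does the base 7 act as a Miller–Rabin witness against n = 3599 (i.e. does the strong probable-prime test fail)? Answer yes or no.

n − 1 = 3598 = 2^1 · 1799, so s = 1 and d = 1799.
By repeated squaring, 7^1799 ≡ 2780 (mod 3599).
x_0 = 7^1799 mod 3599 = 2780.
x_0 ∉ {1, 3598} and s = 1, so 7 is a Miller–Rabin witness and 3599 is composite.

yes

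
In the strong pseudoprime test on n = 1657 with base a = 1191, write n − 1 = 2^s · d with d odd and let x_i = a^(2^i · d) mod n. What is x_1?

1656

n − 1 = 1656 = 2^3 · 207, so s = 3 and d = 207.
x_0 = 1191^207 mod 1657 = 783.
x_1 = 783^2 mod 1657 = 1656.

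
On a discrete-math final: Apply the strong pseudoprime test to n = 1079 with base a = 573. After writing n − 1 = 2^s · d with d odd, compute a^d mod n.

196

n − 1 = 1078 = 2^1 · 539, so s = 1 and d = 539.
573^539 mod 1079 = 196.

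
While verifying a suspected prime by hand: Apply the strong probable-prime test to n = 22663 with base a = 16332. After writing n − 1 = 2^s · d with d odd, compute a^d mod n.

n − 1 = 22662 = 2^1 · 11331, so s = 1 and d = 11331.
Repeated squaring mod 22663: 16332^1 ≡ 16332, 16332^2 ≡ 13377, 16332^4 ≡ 19744, 16332^8 ≡ 21936, 16332^16 ≡ 7280, 16332^32 ≡ 12306, 16332^64 ≡ 3470, 16332^128 ≡ 6847, 16332^256 ≡ 14325, 16332^512 ≡ 14823, 16332^1024 ≡ 3544, 16332^2048 ≡ 4634, 16332^4096 ≡ 12095, 16332^8192 ≡ 22023.
11331 = 8192 + 2048 + 1024 + 64 + 2 + 1, so 16332^11331 ≡ 22023·4634·3544·3470·13377·16332 ≡ 5355 (mod 22663).

5355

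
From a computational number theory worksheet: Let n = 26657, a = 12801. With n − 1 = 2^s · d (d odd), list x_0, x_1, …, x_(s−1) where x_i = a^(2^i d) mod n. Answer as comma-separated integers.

11410, 21969, 11976, 9916, 16040

n − 1 = 26656 = 2^5 · 833, so s = 5 and d = 833.
x_0 = 12801^833 mod 26657 = 11410.
x_1 = 11410^2 mod 26657 = 21969.
x_2 = 21969^2 mod 26657 = 11976.
x_3 = 11976^2 mod 26657 = 9916.
x_4 = 9916^2 mod 26657 = 16040.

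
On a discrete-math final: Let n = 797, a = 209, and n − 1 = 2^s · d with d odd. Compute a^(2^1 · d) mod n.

796

n − 1 = 796 = 2^2 · 199, so s = 2 and d = 199.
x_0 = 209^199 mod 797 = 215.
x_1 = 215^2 mod 797 = 796.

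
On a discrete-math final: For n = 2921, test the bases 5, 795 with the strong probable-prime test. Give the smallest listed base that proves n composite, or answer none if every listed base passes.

5

n − 1 = 2920 = 2^3 · 365, so s = 3 and d = 365.
Base 5: x_0 = 5^365 mod 2921 = 1424. x_0 is neither 1 nor 2920, so continue squaring. x_1 = 1424^2 mod 2921 = 602. x_2 = 602^2 mod 2921 = 200. Reached i = s−1 = 2 without hitting −1: 5 is a Miller–Rabin witness and 2921 is composite.
Base 795: x_0 = 795^365 mod 2921 = 2515. x_0 is neither 1 nor 2920, so continue squaring. x_1 = 2515^2 mod 2921 = 1260. x_2 = 1260^2 mod 2921 = 1497. Reached i = s−1 = 2 without hitting −1: 795 is a Miller–Rabin witness and 2921 is composite.
The smallest witness among the given bases is 5.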